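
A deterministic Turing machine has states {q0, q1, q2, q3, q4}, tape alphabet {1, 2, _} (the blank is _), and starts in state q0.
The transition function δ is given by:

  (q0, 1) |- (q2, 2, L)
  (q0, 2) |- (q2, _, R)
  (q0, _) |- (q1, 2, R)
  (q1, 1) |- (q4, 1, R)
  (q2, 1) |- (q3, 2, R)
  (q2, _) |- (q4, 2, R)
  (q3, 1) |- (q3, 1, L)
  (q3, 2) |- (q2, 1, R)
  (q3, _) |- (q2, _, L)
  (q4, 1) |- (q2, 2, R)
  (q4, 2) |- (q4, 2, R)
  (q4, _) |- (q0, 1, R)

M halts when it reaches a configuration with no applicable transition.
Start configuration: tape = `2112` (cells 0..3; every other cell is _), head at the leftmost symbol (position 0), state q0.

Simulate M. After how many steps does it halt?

q0 | [2]112____   read 2 → write _, move R, go to q2
q2 | _[1]12____   read 1 → write 2, move R, go to q3
q3 | _2[1]2____   read 1 → write 1, move L, go to q3
q3 | _[2]12____   read 2 → write 1, move R, go to q2
q2 | _1[1]2____   read 1 → write 2, move R, go to q3
q3 | _12[2]____   read 2 → write 1, move R, go to q2
q2 | _121[_]___   read _ → write 2, move R, go to q4
q4 | _1212[_]__   read _ → write 1, move R, go to q0
q0 | _12121[_]_   read _ → write 2, move R, go to q1
q1 | _121212[_]
M halts after 9 transitions.

9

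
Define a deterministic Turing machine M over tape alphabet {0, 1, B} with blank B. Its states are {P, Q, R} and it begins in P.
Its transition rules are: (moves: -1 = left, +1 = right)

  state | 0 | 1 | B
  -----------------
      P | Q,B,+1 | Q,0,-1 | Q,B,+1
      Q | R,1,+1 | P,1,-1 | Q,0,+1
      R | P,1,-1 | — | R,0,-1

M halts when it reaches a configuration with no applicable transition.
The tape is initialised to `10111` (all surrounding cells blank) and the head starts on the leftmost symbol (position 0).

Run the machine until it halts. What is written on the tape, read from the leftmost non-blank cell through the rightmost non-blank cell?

0111111

state=P head=0 tape=BB[1]0111   (P,1)→(Q,0,-1)
state=Q head=-1 tape=B[B]00111   (Q,B)→(Q,0,+1)
state=Q head=0 tape=B0[0]0111   (Q,0)→(R,1,+1)
state=R head=1 tape=B01[0]111   (R,0)→(P,1,-1)
state=P head=0 tape=B0[1]1111   (P,1)→(Q,0,-1)
state=Q head=-1 tape=B[0]01111   (Q,0)→(R,1,+1)
state=R head=0 tape=B1[0]1111   (R,0)→(P,1,-1)
state=P head=-1 tape=B[1]11111   (P,1)→(Q,0,-1)
state=Q head=-2 tape=[B]011111   (Q,B)→(Q,0,+1)
state=Q head=-1 tape=0[0]11111   (Q,0)→(R,1,+1)
state=R head=0 tape=01[1]1111
The non-blank tape span at halt is 0111111.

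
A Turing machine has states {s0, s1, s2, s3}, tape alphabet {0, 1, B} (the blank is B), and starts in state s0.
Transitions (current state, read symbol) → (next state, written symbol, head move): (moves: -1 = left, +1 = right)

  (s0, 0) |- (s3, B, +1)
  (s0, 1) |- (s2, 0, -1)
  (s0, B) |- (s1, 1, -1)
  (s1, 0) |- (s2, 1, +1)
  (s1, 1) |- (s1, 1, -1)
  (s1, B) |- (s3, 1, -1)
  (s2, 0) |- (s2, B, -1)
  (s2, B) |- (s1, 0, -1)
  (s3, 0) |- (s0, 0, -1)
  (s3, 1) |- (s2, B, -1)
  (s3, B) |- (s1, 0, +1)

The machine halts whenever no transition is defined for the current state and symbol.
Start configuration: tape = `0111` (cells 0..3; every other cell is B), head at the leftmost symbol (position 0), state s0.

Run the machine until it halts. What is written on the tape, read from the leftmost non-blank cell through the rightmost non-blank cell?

s0 | BB[0]111   read 0 → write B, move +1, go to s3
s3 | BBB[1]11   read 1 → write B, move -1, go to s2
s2 | BB[B]B11   read B → write 0, move -1, go to s1
s1 | B[B]0B11   read B → write 1, move -1, go to s3
s3 | [B]10B11   read B → write 0, move +1, go to s1
s1 | 0[1]0B11   read 1 → write 1, move -1, go to s1
s1 | [0]10B11   read 0 → write 1, move +1, go to s2
s2 | 1[1]0B11
The non-blank tape span at halt is 110B11.

110B11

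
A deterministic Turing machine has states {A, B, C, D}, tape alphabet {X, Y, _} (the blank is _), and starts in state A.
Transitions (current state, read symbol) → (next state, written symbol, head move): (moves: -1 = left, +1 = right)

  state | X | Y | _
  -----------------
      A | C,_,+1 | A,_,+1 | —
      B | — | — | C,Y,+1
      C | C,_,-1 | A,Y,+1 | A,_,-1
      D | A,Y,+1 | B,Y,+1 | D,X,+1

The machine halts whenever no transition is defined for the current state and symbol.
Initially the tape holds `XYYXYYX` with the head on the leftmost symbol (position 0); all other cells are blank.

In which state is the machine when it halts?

A

A | [X]YYXYYX_   read X → write _, move +1, go to C
C | _[Y]YXYYX_   read Y → write Y, move +1, go to A
A | _Y[Y]XYYX_   read Y → write _, move +1, go to A
A | _Y_[X]YYX_   read X → write _, move +1, go to C
C | _Y__[Y]YX_   read Y → write Y, move +1, go to A
A | _Y__Y[Y]X_   read Y → write _, move +1, go to A
A | _Y__Y_[X]_   read X → write _, move +1, go to C
C | _Y__Y__[_]   read _ → write _, move -1, go to A
A | _Y__Y_[_]_
No transition is defined for (A, _); M halts in state A.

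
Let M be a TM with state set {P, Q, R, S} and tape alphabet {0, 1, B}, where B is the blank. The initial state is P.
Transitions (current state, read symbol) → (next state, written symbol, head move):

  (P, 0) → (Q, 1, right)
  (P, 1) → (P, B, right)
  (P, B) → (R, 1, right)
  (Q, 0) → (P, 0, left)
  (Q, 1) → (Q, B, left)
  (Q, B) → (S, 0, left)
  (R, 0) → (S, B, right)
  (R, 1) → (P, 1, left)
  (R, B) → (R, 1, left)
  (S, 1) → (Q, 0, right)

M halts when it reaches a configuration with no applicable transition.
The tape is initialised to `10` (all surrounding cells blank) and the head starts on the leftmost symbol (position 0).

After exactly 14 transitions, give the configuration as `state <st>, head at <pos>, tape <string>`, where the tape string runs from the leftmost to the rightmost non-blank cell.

state=P head=0 tape=[1]0BB   (P,1)→(P,B,right)
state=P head=1 tape=B[0]BB   (P,0)→(Q,1,right)
state=Q head=2 tape=B1[B]B   (Q,B)→(S,0,left)
state=S head=1 tape=B[1]0B   (S,1)→(Q,0,right)
state=Q head=2 tape=B0[0]B   (Q,0)→(P,0,left)
state=P head=1 tape=B[0]0B   (P,0)→(Q,1,right)
state=Q head=2 tape=B1[0]B   (Q,0)→(P,0,left)
state=P head=1 tape=B[1]0B   (P,1)→(P,B,right)
state=P head=2 tape=BB[0]B   (P,0)→(Q,1,right)
state=Q head=3 tape=BB1[B]   (Q,B)→(S,0,left)
state=S head=2 tape=BB[1]0   (S,1)→(Q,0,right)
state=Q head=3 tape=BB0[0]   (Q,0)→(P,0,left)
state=P head=2 tape=BB[0]0   (P,0)→(Q,1,right)
state=Q head=3 tape=BB1[0]   (Q,0)→(P,0,left)
state=P head=2 tape=BB[1]0
After 14 steps: state P, head at 2, tape 10.

state P, head at 2, tape 10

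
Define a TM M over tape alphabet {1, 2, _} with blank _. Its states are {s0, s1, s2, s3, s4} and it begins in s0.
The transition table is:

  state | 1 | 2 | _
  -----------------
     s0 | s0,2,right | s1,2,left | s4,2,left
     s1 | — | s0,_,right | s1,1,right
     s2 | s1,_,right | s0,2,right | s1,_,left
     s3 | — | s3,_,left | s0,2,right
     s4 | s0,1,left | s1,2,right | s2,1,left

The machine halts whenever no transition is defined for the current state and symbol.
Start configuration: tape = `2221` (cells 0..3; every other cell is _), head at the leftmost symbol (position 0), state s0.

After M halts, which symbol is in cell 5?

s0 | _[2]221___   read 2 → write 2, move left, go to s1
s1 | [_]2221___   read _ → write 1, move right, go to s1
s1 | 1[2]221___   read 2 → write _, move right, go to s0
s0 | 1_[2]21___   read 2 → write 2, move left, go to s1
s1 | 1[_]221___   read _ → write 1, move right, go to s1
s1 | 11[2]21___   read 2 → write _, move right, go to s0
s0 | 11_[2]1___   read 2 → write 2, move left, go to s1
s1 | 11[_]21___   read _ → write 1, move right, go to s1
s1 | 111[2]1___   read 2 → write _, move right, go to s0
s0 | 111_[1]___   read 1 → write 2, move right, go to s0
s0 | 111_2[_]__   read _ → write 2, move left, go to s4
s4 | 111_[2]2__   read 2 → write 2, move right, go to s1
s1 | 111_2[2]__   read 2 → write _, move right, go to s0
s0 | 111_2_[_]_   read _ → write 2, move left, go to s4
s4 | 111_2[_]2_   read _ → write 1, move left, go to s2
s2 | 111_[2]12_   read 2 → write 2, move right, go to s0
s0 | 111_2[1]2_   read 1 → write 2, move right, go to s0
s0 | 111_22[2]_   read 2 → write 2, move left, go to s1
s1 | 111_2[2]2_   read 2 → write _, move right, go to s0
s0 | 111_2_[2]_   read 2 → write 2, move left, go to s1
s1 | 111_2[_]2_   read _ → write 1, move right, go to s1
s1 | 111_21[2]_   read 2 → write _, move right, go to s0
s0 | 111_21_[_]   read _ → write 2, move left, go to s4
s4 | 111_21[_]2   read _ → write 1, move left, go to s2
s2 | 111_2[1]12   read 1 → write _, move right, go to s1
s1 | 111_2_[1]2
Cell 5 holds 1 when M halts.

1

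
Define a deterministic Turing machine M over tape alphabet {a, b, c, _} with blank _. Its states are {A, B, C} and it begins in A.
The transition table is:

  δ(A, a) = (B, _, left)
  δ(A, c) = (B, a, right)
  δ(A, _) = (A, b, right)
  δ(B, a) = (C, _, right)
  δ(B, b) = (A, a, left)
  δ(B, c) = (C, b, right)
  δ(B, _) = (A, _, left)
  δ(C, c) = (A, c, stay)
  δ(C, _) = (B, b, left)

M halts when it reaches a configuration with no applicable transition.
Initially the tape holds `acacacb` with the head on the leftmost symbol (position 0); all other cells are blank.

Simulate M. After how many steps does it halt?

A | __[a]cacacb   read a → write _, move left, go to B
B | _[_]_cacacb   read _ → write _, move left, go to A
A | [_]__cacacb   read _ → write b, move right, go to A
A | b[_]_cacacb   read _ → write b, move right, go to A
A | bb[_]cacacb   read _ → write b, move right, go to A
A | bbb[c]acacb   read c → write a, move right, go to B
B | bbba[a]cacb   read a → write _, move right, go to C
C | bbba_[c]acb   read c → write c, move stay, go to A
A | bbba_[c]acb   read c → write a, move right, go to B
B | bbba_a[a]cb   read a → write _, move right, go to C
C | bbba_a_[c]b   read c → write c, move stay, go to A
A | bbba_a_[c]b   read c → write a, move right, go to B
B | bbba_a_a[b]   read b → write a, move left, go to A
A | bbba_a_[a]a   read a → write _, move left, go to B
B | bbba_a[_]_a   read _ → write _, move left, go to A
A | bbba_[a]__a   read a → write _, move left, go to B
B | bbba[_]___a   read _ → write _, move left, go to A
A | bbb[a]____a   read a → write _, move left, go to B
B | bb[b]_____a   read b → write a, move left, go to A
A | b[b]a_____a
M halts after 19 transitions.

19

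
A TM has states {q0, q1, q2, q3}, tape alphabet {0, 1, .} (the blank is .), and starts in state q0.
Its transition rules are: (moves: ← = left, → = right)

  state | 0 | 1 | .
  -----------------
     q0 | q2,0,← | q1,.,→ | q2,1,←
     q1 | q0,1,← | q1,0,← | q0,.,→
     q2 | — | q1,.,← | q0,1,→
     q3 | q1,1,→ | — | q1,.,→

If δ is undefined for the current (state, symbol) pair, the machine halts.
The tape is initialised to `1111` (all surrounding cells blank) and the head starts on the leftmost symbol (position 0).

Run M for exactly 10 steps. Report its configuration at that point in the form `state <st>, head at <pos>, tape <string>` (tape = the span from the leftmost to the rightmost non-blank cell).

state q0, head at 0, tape 11011

state=q0 head=0 tape=.[1]111   (q0,1)→(q1,.,→)
state=q1 head=1 tape=..[1]11   (q1,1)→(q1,0,←)
state=q1 head=0 tape=.[.]011   (q1,.)→(q0,.,→)
state=q0 head=1 tape=..[0]11   (q0,0)→(q2,0,←)
state=q2 head=0 tape=.[.]011   (q2,.)→(q0,1,→)
state=q0 head=1 tape=.1[0]11   (q0,0)→(q2,0,←)
state=q2 head=0 tape=.[1]011   (q2,1)→(q1,.,←)
state=q1 head=-1 tape=[.].011   (q1,.)→(q0,.,→)
state=q0 head=0 tape=.[.]011   (q0,.)→(q2,1,←)
state=q2 head=-1 tape=[.]1011   (q2,.)→(q0,1,→)
state=q0 head=0 tape=1[1]011
After 10 steps: state q0, head at 0, tape 11011.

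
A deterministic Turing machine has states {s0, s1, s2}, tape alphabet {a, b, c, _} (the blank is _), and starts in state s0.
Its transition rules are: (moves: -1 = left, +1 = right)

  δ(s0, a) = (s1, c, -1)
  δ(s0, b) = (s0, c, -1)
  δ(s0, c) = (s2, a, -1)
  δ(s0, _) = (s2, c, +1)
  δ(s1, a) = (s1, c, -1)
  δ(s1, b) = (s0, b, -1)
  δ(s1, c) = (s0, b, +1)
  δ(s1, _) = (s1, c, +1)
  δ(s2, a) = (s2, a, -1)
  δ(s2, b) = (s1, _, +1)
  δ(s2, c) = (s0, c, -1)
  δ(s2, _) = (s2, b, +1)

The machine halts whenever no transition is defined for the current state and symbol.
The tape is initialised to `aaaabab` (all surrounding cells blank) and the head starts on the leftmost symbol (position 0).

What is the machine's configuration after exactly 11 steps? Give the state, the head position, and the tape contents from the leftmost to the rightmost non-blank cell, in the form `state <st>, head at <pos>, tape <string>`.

s0 | __[a]aaabab   read a → write c, move -1, go to s1
s1 | _[_]caaabab   read _ → write c, move +1, go to s1
s1 | _c[c]aaabab   read c → write b, move +1, go to s0
s0 | _cb[a]aabab   read a → write c, move -1, go to s1
s1 | _c[b]caabab   read b → write b, move -1, go to s0
s0 | _[c]bcaabab   read c → write a, move -1, go to s2
s2 | [_]abcaabab   read _ → write b, move +1, go to s2
s2 | b[a]bcaabab   read a → write a, move -1, go to s2
s2 | [b]abcaabab   read b → write _, move +1, go to s1
s1 | _[a]bcaabab   read a → write c, move -1, go to s1
s1 | [_]cbcaabab   read _ → write c, move +1, go to s1
s1 | c[c]bcaabab
After 11 steps: state s1, head at -1, tape ccbcaabab.

state s1, head at -1, tape ccbcaabab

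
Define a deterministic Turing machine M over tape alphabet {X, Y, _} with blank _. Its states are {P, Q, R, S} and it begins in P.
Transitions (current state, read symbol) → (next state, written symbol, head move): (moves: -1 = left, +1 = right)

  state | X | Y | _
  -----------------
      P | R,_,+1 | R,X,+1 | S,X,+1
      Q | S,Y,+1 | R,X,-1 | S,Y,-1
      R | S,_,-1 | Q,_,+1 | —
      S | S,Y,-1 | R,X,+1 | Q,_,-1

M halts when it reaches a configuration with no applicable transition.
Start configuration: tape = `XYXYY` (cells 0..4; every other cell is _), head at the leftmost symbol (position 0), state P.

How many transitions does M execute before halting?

P | [X]YXYY_   read X → write _, move +1, go to R
R | _[Y]XYY_   read Y → write _, move +1, go to Q
Q | __[X]YY_   read X → write Y, move +1, go to S
S | __Y[Y]Y_   read Y → write X, move +1, go to R
R | __YX[Y]_   read Y → write _, move +1, go to Q
Q | __YX_[_]   read _ → write Y, move -1, go to S
S | __YX[_]Y   read _ → write _, move -1, go to Q
Q | __Y[X]_Y   read X → write Y, move +1, go to S
S | __YY[_]Y   read _ → write _, move -1, go to Q
Q | __Y[Y]_Y   read Y → write X, move -1, go to R
R | __[Y]X_Y   read Y → write _, move +1, go to Q
Q | ___[X]_Y   read X → write Y, move +1, go to S
S | ___Y[_]Y   read _ → write _, move -1, go to Q
Q | ___[Y]_Y   read Y → write X, move -1, go to R
R | __[_]X_Y
M halts after 14 transitions.

14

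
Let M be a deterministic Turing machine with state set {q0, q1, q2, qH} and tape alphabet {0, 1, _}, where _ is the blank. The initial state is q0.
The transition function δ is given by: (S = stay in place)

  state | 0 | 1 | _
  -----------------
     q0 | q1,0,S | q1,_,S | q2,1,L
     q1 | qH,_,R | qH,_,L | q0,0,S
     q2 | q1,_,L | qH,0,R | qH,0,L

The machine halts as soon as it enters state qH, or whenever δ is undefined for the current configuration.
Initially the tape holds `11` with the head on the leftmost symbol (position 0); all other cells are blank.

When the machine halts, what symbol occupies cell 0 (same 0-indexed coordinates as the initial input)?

_

q0 | [1]1   read 1 → write _, move S, go to q1
q1 | [_]1   read _ → write 0, move S, go to q0
q0 | [0]1   read 0 → write 0, move S, go to q1
q1 | [0]1   read 0 → write _, move R, go to qH
qH | _[1]
Cell 0 holds _ when M halts.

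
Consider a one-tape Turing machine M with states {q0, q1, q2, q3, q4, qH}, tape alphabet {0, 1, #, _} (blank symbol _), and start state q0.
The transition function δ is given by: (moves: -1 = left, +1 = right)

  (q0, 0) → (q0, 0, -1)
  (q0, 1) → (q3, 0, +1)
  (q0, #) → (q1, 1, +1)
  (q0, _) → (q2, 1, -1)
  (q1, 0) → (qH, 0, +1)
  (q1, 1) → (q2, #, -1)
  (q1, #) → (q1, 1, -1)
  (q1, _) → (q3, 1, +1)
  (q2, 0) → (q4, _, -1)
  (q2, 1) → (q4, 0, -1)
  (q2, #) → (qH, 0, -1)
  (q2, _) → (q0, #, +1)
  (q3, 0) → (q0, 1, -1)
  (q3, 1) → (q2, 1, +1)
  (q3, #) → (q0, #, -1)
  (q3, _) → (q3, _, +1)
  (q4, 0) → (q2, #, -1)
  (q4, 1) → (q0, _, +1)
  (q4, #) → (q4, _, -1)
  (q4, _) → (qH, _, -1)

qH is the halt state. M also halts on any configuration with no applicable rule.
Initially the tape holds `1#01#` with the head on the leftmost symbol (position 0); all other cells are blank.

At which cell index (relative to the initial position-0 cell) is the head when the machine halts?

state=q0 head=0 tape=__[1]#01#   (q0,1)→(q3,0,+1)
state=q3 head=1 tape=__0[#]01#   (q3,#)→(q0,#,-1)
state=q0 head=0 tape=__[0]#01#   (q0,0)→(q0,0,-1)
state=q0 head=-1 tape=_[_]0#01#   (q0,_)→(q2,1,-1)
state=q2 head=-2 tape=[_]10#01#   (q2,_)→(q0,#,+1)
state=q0 head=-1 tape=#[1]0#01#   (q0,1)→(q3,0,+1)
state=q3 head=0 tape=#0[0]#01#   (q3,0)→(q0,1,-1)
state=q0 head=-1 tape=#[0]1#01#   (q0,0)→(q0,0,-1)
state=q0 head=-2 tape=[#]01#01#   (q0,#)→(q1,1,+1)
state=q1 head=-1 tape=1[0]1#01#   (q1,0)→(qH,0,+1)
state=qH head=0 tape=10[1]#01#
At halt the head is at cell 0.

0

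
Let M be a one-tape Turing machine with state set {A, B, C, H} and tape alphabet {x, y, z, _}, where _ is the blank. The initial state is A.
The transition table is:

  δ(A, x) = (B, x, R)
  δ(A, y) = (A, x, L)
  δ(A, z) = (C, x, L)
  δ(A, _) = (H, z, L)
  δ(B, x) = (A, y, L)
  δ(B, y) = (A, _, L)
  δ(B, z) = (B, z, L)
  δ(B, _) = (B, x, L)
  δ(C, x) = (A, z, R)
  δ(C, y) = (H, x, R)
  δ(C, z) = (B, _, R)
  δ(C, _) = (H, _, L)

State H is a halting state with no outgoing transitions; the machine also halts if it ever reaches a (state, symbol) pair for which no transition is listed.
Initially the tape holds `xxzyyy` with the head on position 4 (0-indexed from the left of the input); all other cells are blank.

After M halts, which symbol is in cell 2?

state=A head=4 tape=__xxzy[y]y   (A,y)→(A,x,L)
state=A head=3 tape=__xxz[y]xy   (A,y)→(A,x,L)
state=A head=2 tape=__xx[z]xxy   (A,z)→(C,x,L)
state=C head=1 tape=__x[x]xxxy   (C,x)→(A,z,R)
state=A head=2 tape=__xz[x]xxy   (A,x)→(B,x,R)
state=B head=3 tape=__xzx[x]xy   (B,x)→(A,y,L)
state=A head=2 tape=__xz[x]yxy   (A,x)→(B,x,R)
state=B head=3 tape=__xzx[y]xy   (B,y)→(A,_,L)
state=A head=2 tape=__xz[x]_xy   (A,x)→(B,x,R)
state=B head=3 tape=__xzx[_]xy   (B,_)→(B,x,L)
state=B head=2 tape=__xz[x]xxy   (B,x)→(A,y,L)
state=A head=1 tape=__x[z]yxxy   (A,z)→(C,x,L)
state=C head=0 tape=__[x]xyxxy   (C,x)→(A,z,R)
state=A head=1 tape=__z[x]yxxy   (A,x)→(B,x,R)
state=B head=2 tape=__zx[y]xxy   (B,y)→(A,_,L)
state=A head=1 tape=__z[x]_xxy   (A,x)→(B,x,R)
state=B head=2 tape=__zx[_]xxy   (B,_)→(B,x,L)
state=B head=1 tape=__z[x]xxxy   (B,x)→(A,y,L)
state=A head=0 tape=__[z]yxxxy   (A,z)→(C,x,L)
state=C head=-1 tape=_[_]xyxxxy   (C,_)→(H,_,L)
state=H head=-2 tape=[_]_xyxxxy
Cell 2 holds x when M halts.

x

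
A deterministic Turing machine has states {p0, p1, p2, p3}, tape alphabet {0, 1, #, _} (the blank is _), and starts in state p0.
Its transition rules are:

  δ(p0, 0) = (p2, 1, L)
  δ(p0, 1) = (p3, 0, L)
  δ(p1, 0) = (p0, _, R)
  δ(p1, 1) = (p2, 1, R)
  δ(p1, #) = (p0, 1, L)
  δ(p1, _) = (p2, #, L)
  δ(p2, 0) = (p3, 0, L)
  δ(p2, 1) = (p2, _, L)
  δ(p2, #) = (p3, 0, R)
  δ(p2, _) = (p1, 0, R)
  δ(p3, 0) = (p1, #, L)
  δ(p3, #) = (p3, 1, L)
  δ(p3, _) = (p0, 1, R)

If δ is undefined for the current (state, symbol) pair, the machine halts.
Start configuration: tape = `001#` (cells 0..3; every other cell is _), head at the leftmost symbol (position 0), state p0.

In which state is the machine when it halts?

p3

p0 | _[0]01#   read 0 → write 1, move L, go to p2
p2 | [_]101#   read _ → write 0, move R, go to p1
p1 | 0[1]01#   read 1 → write 1, move R, go to p2
p2 | 01[0]1#   read 0 → write 0, move L, go to p3
p3 | 0[1]01#
No transition is defined for (p3, 1); M halts in state p3.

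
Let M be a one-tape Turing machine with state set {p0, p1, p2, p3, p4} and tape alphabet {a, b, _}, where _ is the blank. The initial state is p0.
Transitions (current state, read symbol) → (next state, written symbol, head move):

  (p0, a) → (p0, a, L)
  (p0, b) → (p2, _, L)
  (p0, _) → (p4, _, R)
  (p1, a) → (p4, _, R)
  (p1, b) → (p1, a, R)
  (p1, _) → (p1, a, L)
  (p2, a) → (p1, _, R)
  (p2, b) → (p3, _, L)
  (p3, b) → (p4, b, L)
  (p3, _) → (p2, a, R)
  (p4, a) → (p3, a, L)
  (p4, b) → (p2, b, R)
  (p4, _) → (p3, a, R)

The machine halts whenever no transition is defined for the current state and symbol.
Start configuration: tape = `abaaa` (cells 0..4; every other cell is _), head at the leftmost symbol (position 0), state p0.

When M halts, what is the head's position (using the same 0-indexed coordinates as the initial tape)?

7

state=p0 head=0 tape=_[a]baaa___   (p0,a)→(p0,a,L)
state=p0 head=-1 tape=[_]abaaa___   (p0,_)→(p4,_,R)
state=p4 head=0 tape=_[a]baaa___   (p4,a)→(p3,a,L)
state=p3 head=-1 tape=[_]abaaa___   (p3,_)→(p2,a,R)
state=p2 head=0 tape=a[a]baaa___   (p2,a)→(p1,_,R)
state=p1 head=1 tape=a_[b]aaa___   (p1,b)→(p1,a,R)
state=p1 head=2 tape=a_a[a]aa___   (p1,a)→(p4,_,R)
state=p4 head=3 tape=a_a_[a]a___   (p4,a)→(p3,a,L)
state=p3 head=2 tape=a_a[_]aa___   (p3,_)→(p2,a,R)
state=p2 head=3 tape=a_aa[a]a___   (p2,a)→(p1,_,R)
state=p1 head=4 tape=a_aa_[a]___   (p1,a)→(p4,_,R)
state=p4 head=5 tape=a_aa__[_]__   (p4,_)→(p3,a,R)
state=p3 head=6 tape=a_aa__a[_]_   (p3,_)→(p2,a,R)
state=p2 head=7 tape=a_aa__aa[_]
At halt the head is at cell 7.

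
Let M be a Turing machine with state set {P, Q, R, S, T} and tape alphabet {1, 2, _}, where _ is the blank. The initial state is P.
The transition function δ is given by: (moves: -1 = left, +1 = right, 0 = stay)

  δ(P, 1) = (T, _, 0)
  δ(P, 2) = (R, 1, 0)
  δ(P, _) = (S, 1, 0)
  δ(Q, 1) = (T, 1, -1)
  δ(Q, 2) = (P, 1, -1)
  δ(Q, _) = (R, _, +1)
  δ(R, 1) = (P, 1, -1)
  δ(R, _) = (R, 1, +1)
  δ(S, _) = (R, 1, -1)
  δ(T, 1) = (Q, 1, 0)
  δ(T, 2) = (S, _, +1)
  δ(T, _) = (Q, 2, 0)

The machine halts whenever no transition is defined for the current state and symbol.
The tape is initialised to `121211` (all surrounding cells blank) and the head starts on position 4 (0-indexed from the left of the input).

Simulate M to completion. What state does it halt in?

S

P | _1212[1]1   read 1 → write _, move 0, go to T
T | _1212[_]1   read _ → write 2, move 0, go to Q
Q | _1212[2]1   read 2 → write 1, move -1, go to P
P | _121[2]11   read 2 → write 1, move 0, go to R
R | _121[1]11   read 1 → write 1, move -1, go to P
P | _12[1]111   read 1 → write _, move 0, go to T
T | _12[_]111   read _ → write 2, move 0, go to Q
Q | _12[2]111   read 2 → write 1, move -1, go to P
P | _1[2]1111   read 2 → write 1, move 0, go to R
R | _1[1]1111   read 1 → write 1, move -1, go to P
P | _[1]11111   read 1 → write _, move 0, go to T
T | _[_]11111   read _ → write 2, move 0, go to Q
Q | _[2]11111   read 2 → write 1, move -1, go to P
P | [_]111111   read _ → write 1, move 0, go to S
S | [1]111111
No transition is defined for (S, 1); M halts in state S.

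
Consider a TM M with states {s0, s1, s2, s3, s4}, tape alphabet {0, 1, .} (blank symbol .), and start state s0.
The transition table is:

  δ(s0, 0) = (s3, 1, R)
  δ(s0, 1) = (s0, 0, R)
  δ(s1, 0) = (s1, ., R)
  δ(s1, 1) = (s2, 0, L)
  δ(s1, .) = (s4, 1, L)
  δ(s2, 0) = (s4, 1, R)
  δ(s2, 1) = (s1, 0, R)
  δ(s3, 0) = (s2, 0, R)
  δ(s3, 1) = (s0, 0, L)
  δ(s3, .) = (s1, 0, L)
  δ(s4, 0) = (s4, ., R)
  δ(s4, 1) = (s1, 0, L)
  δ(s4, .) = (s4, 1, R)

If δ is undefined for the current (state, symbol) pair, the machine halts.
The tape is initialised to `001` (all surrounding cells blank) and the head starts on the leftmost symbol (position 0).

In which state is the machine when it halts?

s2

s0 | ...[0]01.   read 0 → write 1, move R, go to s3
s3 | ...1[0]1.   read 0 → write 0, move R, go to s2
s2 | ...10[1].   read 1 → write 0, move R, go to s1
s1 | ...100[.]   read . → write 1, move L, go to s4
s4 | ...10[0]1   read 0 → write ., move R, go to s4
s4 | ...10.[1]   read 1 → write 0, move L, go to s1
s1 | ...10[.]0   read . → write 1, move L, go to s4
s4 | ...1[0]10   read 0 → write ., move R, go to s4
s4 | ...1.[1]0   read 1 → write 0, move L, go to s1
s1 | ...1[.]00   read . → write 1, move L, go to s4
s4 | ...[1]100   read 1 → write 0, move L, go to s1
s1 | ..[.]0100   read . → write 1, move L, go to s4
s4 | .[.]10100   read . → write 1, move R, go to s4
s4 | .1[1]0100   read 1 → write 0, move L, go to s1
s1 | .[1]00100   read 1 → write 0, move L, go to s2
s2 | [.]000100
No transition is defined for (s2, .); M halts in state s2.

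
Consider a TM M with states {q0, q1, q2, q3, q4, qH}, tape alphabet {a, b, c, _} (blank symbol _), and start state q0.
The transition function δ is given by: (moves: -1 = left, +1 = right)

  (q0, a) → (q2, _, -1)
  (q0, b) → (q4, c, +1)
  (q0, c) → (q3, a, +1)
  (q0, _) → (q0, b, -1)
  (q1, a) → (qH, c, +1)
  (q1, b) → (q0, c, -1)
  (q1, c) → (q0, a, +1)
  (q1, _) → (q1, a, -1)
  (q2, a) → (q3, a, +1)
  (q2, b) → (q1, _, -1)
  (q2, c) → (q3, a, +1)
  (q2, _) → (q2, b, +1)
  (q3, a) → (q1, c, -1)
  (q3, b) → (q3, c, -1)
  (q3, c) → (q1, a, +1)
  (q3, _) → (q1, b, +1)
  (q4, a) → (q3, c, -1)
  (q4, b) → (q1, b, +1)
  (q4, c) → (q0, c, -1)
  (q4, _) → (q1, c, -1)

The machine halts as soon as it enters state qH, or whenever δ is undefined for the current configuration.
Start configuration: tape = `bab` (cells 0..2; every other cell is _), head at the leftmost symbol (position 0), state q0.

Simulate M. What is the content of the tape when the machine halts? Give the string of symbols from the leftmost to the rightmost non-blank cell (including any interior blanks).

state=q0 head=0 tape=[b]ab____   (q0,b)→(q4,c,+1)
state=q4 head=1 tape=c[a]b____   (q4,a)→(q3,c,-1)
state=q3 head=0 tape=[c]cb____   (q3,c)→(q1,a,+1)
state=q1 head=1 tape=a[c]b____   (q1,c)→(q0,a,+1)
state=q0 head=2 tape=aa[b]____   (q0,b)→(q4,c,+1)
state=q4 head=3 tape=aac[_]___   (q4,_)→(q1,c,-1)
state=q1 head=2 tape=aa[c]c___   (q1,c)→(q0,a,+1)
state=q0 head=3 tape=aaa[c]___   (q0,c)→(q3,a,+1)
state=q3 head=4 tape=aaaa[_]__   (q3,_)→(q1,b,+1)
state=q1 head=5 tape=aaaab[_]_   (q1,_)→(q1,a,-1)
state=q1 head=4 tape=aaaa[b]a_   (q1,b)→(q0,c,-1)
state=q0 head=3 tape=aaa[a]ca_   (q0,a)→(q2,_,-1)
state=q2 head=2 tape=aa[a]_ca_   (q2,a)→(q3,a,+1)
state=q3 head=3 tape=aaa[_]ca_   (q3,_)→(q1,b,+1)
state=q1 head=4 tape=aaab[c]a_   (q1,c)→(q0,a,+1)
state=q0 head=5 tape=aaaba[a]_   (q0,a)→(q2,_,-1)
state=q2 head=4 tape=aaab[a]__   (q2,a)→(q3,a,+1)
state=q3 head=5 tape=aaaba[_]_   (q3,_)→(q1,b,+1)
state=q1 head=6 tape=aaabab[_]   (q1,_)→(q1,a,-1)
state=q1 head=5 tape=aaaba[b]a   (q1,b)→(q0,c,-1)
state=q0 head=4 tape=aaab[a]ca   (q0,a)→(q2,_,-1)
state=q2 head=3 tape=aaa[b]_ca   (q2,b)→(q1,_,-1)
state=q1 head=2 tape=aa[a]__ca   (q1,a)→(qH,c,+1)
state=qH head=3 tape=aac[_]_ca
The non-blank tape span at halt is aac__ca.

aac__ca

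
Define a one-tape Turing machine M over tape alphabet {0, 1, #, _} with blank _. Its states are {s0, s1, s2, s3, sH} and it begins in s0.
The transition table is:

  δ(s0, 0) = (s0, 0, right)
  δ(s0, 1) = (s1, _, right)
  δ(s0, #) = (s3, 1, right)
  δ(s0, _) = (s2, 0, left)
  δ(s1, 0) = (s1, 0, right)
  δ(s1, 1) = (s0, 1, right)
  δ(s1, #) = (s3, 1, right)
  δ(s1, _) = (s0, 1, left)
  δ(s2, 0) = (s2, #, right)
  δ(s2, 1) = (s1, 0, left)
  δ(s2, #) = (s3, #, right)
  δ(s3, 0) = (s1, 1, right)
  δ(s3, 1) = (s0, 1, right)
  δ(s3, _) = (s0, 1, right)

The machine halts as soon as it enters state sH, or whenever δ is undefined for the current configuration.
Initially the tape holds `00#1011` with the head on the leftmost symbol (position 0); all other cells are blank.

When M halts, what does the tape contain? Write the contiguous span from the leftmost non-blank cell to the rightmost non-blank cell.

00110_0#_10##

state=s0 head=0 tape=[0]0#1011_______   (s0,0)→(s0,0,right)
state=s0 head=1 tape=0[0]#1011_______   (s0,0)→(s0,0,right)
state=s0 head=2 tape=00[#]1011_______   (s0,#)→(s3,1,right)
state=s3 head=3 tape=001[1]011_______   (s3,1)→(s0,1,right)
state=s0 head=4 tape=0011[0]11_______   (s0,0)→(s0,0,right)
state=s0 head=5 tape=00110[1]1_______   (s0,1)→(s1,_,right)
state=s1 head=6 tape=00110_[1]_______   (s1,1)→(s0,1,right)
state=s0 head=7 tape=00110_1[_]______   (s0,_)→(s2,0,left)
state=s2 head=6 tape=00110_[1]0______   (s2,1)→(s1,0,left)
state=s1 head=5 tape=00110[_]00______   (s1,_)→(s0,1,left)
state=s0 head=4 tape=0011[0]100______   (s0,0)→(s0,0,right)
state=s0 head=5 tape=00110[1]00______   (s0,1)→(s1,_,right)
state=s1 head=6 tape=00110_[0]0______   (s1,0)→(s1,0,right)
state=s1 head=7 tape=00110_0[0]______   (s1,0)→(s1,0,right)
state=s1 head=8 tape=00110_00[_]_____   (s1,_)→(s0,1,left)
state=s0 head=7 tape=00110_0[0]1_____   (s0,0)→(s0,0,right)
state=s0 head=8 tape=00110_00[1]_____   (s0,1)→(s1,_,right)
state=s1 head=9 tape=00110_00_[_]____   (s1,_)→(s0,1,left)
state=s0 head=8 tape=00110_00[_]1____   (s0,_)→(s2,0,left)
state=s2 head=7 tape=00110_0[0]01____   (s2,0)→(s2,#,right)
state=s2 head=8 tape=00110_0#[0]1____   (s2,0)→(s2,#,right)
state=s2 head=9 tape=00110_0##[1]____   (s2,1)→(s1,0,left)
state=s1 head=8 tape=00110_0#[#]0____   (s1,#)→(s3,1,right)
state=s3 head=9 tape=00110_0#1[0]____   (s3,0)→(s1,1,right)
state=s1 head=10 tape=00110_0#11[_]___   (s1,_)→(s0,1,left)
state=s0 head=9 tape=00110_0#1[1]1___   (s0,1)→(s1,_,right)
state=s1 head=10 tape=00110_0#1_[1]___   (s1,1)→(s0,1,right)
state=s0 head=11 tape=00110_0#1_1[_]__   (s0,_)→(s2,0,left)
state=s2 head=10 tape=00110_0#1_[1]0__   (s2,1)→(s1,0,left)
state=s1 head=9 tape=00110_0#1[_]00__   (s1,_)→(s0,1,left)
state=s0 head=8 tape=00110_0#[1]100__   (s0,1)→(s1,_,right)
state=s1 head=9 tape=00110_0#_[1]00__   (s1,1)→(s0,1,right)
state=s0 head=10 tape=00110_0#_1[0]0__   (s0,0)→(s0,0,right)
state=s0 head=11 tape=00110_0#_10[0]__   (s0,0)→(s0,0,right)
state=s0 head=12 tape=00110_0#_100[_]_   (s0,_)→(s2,0,left)
state=s2 head=11 tape=00110_0#_10[0]0_   (s2,0)→(s2,#,right)
state=s2 head=12 tape=00110_0#_10#[0]_   (s2,0)→(s2,#,right)
state=s2 head=13 tape=00110_0#_10##[_]
The non-blank tape span at halt is 00110_0#_10##.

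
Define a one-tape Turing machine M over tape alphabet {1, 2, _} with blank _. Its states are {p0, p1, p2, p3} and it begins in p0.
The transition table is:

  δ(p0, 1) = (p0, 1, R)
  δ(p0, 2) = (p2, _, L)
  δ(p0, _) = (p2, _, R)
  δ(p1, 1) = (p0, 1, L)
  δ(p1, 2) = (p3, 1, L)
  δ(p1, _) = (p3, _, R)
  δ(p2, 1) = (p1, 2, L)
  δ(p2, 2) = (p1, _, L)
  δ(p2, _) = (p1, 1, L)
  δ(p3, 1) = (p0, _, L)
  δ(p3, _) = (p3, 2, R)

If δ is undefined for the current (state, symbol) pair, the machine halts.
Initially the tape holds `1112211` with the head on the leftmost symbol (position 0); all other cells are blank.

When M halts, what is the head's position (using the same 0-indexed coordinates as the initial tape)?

state=p0 head=0 tape=_[1]112211   (p0,1)→(p0,1,R)
state=p0 head=1 tape=_1[1]12211   (p0,1)→(p0,1,R)
state=p0 head=2 tape=_11[1]2211   (p0,1)→(p0,1,R)
state=p0 head=3 tape=_111[2]211   (p0,2)→(p2,_,L)
state=p2 head=2 tape=_11[1]_211   (p2,1)→(p1,2,L)
state=p1 head=1 tape=_1[1]2_211   (p1,1)→(p0,1,L)
state=p0 head=0 tape=_[1]12_211   (p0,1)→(p0,1,R)
state=p0 head=1 tape=_1[1]2_211   (p0,1)→(p0,1,R)
state=p0 head=2 tape=_11[2]_211   (p0,2)→(p2,_,L)
state=p2 head=1 tape=_1[1]__211   (p2,1)→(p1,2,L)
state=p1 head=0 tape=_[1]2__211   (p1,1)→(p0,1,L)
state=p0 head=-1 tape=[_]12__211   (p0,_)→(p2,_,R)
state=p2 head=0 tape=_[1]2__211   (p2,1)→(p1,2,L)
state=p1 head=-1 tape=[_]22__211   (p1,_)→(p3,_,R)
state=p3 head=0 tape=_[2]2__211
At halt the head is at cell 0.

0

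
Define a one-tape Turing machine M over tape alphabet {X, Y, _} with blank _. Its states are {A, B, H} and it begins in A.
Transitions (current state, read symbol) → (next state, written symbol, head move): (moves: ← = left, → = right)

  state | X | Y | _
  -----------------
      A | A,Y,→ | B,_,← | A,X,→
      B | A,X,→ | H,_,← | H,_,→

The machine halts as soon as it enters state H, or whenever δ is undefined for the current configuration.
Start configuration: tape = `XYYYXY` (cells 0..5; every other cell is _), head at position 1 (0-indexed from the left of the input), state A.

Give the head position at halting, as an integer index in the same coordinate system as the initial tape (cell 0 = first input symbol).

3

state=A head=1 tape=X[Y]YYXY   (A,Y)→(B,_,←)
state=B head=0 tape=[X]_YYXY   (B,X)→(A,X,→)
state=A head=1 tape=X[_]YYXY   (A,_)→(A,X,→)
state=A head=2 tape=XX[Y]YXY   (A,Y)→(B,_,←)
state=B head=1 tape=X[X]_YXY   (B,X)→(A,X,→)
state=A head=2 tape=XX[_]YXY   (A,_)→(A,X,→)
state=A head=3 tape=XXX[Y]XY   (A,Y)→(B,_,←)
state=B head=2 tape=XX[X]_XY   (B,X)→(A,X,→)
state=A head=3 tape=XXX[_]XY   (A,_)→(A,X,→)
state=A head=4 tape=XXXX[X]Y   (A,X)→(A,Y,→)
state=A head=5 tape=XXXXY[Y]   (A,Y)→(B,_,←)
state=B head=4 tape=XXXX[Y]_   (B,Y)→(H,_,←)
state=H head=3 tape=XXX[X]__
At halt the head is at cell 3.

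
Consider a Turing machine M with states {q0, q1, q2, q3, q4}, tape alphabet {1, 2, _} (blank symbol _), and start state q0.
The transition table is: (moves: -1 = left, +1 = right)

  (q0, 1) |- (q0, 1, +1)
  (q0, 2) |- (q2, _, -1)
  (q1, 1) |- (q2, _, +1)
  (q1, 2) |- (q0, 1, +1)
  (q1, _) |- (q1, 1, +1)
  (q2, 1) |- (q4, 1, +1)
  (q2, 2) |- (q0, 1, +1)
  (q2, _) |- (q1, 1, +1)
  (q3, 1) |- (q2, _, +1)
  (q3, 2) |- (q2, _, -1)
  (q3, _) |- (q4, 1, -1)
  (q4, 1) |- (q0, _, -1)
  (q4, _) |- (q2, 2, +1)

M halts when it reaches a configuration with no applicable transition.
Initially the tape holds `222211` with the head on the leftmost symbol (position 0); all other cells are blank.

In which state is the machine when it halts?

state=q0 head=0 tape=_[2]22211_   (q0,2)→(q2,_,-1)
state=q2 head=-1 tape=[_]_22211_   (q2,_)→(q1,1,+1)
state=q1 head=0 tape=1[_]22211_   (q1,_)→(q1,1,+1)
state=q1 head=1 tape=11[2]2211_   (q1,2)→(q0,1,+1)
state=q0 head=2 tape=111[2]211_   (q0,2)→(q2,_,-1)
state=q2 head=1 tape=11[1]_211_   (q2,1)→(q4,1,+1)
state=q4 head=2 tape=111[_]211_   (q4,_)→(q2,2,+1)
state=q2 head=3 tape=1112[2]11_   (q2,2)→(q0,1,+1)
state=q0 head=4 tape=11121[1]1_   (q0,1)→(q0,1,+1)
state=q0 head=5 tape=111211[1]_   (q0,1)→(q0,1,+1)
state=q0 head=6 tape=1112111[_]
No transition is defined for (q0, _); M halts in state q0.

q0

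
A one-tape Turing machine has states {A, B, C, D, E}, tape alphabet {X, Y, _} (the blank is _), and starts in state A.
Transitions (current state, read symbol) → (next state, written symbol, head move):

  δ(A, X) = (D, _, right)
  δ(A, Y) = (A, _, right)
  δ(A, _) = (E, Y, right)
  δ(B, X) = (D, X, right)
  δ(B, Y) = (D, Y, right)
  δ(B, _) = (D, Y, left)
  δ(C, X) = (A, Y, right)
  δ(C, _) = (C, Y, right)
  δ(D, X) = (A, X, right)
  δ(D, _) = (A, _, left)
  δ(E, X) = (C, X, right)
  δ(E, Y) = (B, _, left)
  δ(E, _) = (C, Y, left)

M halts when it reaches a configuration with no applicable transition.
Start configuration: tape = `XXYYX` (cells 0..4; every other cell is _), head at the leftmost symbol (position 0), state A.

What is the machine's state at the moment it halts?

A | [X]XYYX_   read X → write _, move right, go to D
D | _[X]YYX_   read X → write X, move right, go to A
A | _X[Y]YX_   read Y → write _, move right, go to A
A | _X_[Y]X_   read Y → write _, move right, go to A
A | _X__[X]_   read X → write _, move right, go to D
D | _X___[_]   read _ → write _, move left, go to A
A | _X__[_]_   read _ → write Y, move right, go to E
E | _X__Y[_]   read _ → write Y, move left, go to C
C | _X__[Y]Y
No transition is defined for (C, Y); M halts in state C.

C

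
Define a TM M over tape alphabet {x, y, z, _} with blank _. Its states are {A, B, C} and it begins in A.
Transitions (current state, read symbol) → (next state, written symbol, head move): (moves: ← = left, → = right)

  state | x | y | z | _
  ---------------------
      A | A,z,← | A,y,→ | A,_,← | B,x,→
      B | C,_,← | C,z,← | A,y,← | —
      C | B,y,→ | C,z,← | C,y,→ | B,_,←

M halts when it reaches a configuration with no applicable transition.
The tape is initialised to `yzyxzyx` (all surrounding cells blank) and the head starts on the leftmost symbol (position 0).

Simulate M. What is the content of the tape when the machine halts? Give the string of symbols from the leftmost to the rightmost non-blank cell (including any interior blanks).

yyyyyyx

A | [y]zyxzyx_   read y → write y, move →, go to A
A | y[z]yxzyx_   read z → write _, move ←, go to A
A | [y]_yxzyx_   read y → write y, move →, go to A
A | y[_]yxzyx_   read _ → write x, move →, go to B
B | yx[y]xzyx_   read y → write z, move ←, go to C
C | y[x]zxzyx_   read x → write y, move →, go to B
B | yy[z]xzyx_   read z → write y, move ←, go to A
A | y[y]yxzyx_   read y → write y, move →, go to A
A | yy[y]xzyx_   read y → write y, move →, go to A
A | yyy[x]zyx_   read x → write z, move ←, go to A
A | yy[y]zzyx_   read y → write y, move →, go to A
A | yyy[z]zyx_   read z → write _, move ←, go to A
A | yy[y]_zyx_   read y → write y, move →, go to A
A | yyy[_]zyx_   read _ → write x, move →, go to B
B | yyyx[z]yx_   read z → write y, move ←, go to A
A | yyy[x]yyx_   read x → write z, move ←, go to A
A | yy[y]zyyx_   read y → write y, move →, go to A
A | yyy[z]yyx_   read z → write _, move ←, go to A
A | yy[y]_yyx_   read y → write y, move →, go to A
A | yyy[_]yyx_   read _ → write x, move →, go to B
B | yyyx[y]yx_   read y → write z, move ←, go to C
C | yyy[x]zyx_   read x → write y, move →, go to B
B | yyyy[z]yx_   read z → write y, move ←, go to A
A | yyy[y]yyx_   read y → write y, move →, go to A
A | yyyy[y]yx_   read y → write y, move →, go to A
A | yyyyy[y]x_   read y → write y, move →, go to A
A | yyyyyy[x]_   read x → write z, move ←, go to A
A | yyyyy[y]z_   read y → write y, move →, go to A
A | yyyyyy[z]_   read z → write _, move ←, go to A
A | yyyyy[y]__   read y → write y, move →, go to A
A | yyyyyy[_]_   read _ → write x, move →, go to B
B | yyyyyyx[_]
The non-blank tape span at halt is yyyyyyx.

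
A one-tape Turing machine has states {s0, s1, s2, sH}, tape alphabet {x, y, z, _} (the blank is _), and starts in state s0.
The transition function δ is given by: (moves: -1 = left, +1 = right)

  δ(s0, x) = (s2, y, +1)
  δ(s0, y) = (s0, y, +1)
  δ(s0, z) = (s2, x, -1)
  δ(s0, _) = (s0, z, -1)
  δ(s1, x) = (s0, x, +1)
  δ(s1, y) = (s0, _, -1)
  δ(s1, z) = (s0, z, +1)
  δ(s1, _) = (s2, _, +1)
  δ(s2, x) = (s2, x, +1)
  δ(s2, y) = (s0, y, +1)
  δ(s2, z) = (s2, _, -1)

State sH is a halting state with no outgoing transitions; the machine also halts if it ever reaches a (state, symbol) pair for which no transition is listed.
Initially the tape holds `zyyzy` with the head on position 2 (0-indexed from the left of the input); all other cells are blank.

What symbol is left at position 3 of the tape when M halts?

y

state=s0 head=2 tape=zy[y]zy__   (s0,y)→(s0,y,+1)
state=s0 head=3 tape=zyy[z]y__   (s0,z)→(s2,x,-1)
state=s2 head=2 tape=zy[y]xy__   (s2,y)→(s0,y,+1)
state=s0 head=3 tape=zyy[x]y__   (s0,x)→(s2,y,+1)
state=s2 head=4 tape=zyyy[y]__   (s2,y)→(s0,y,+1)
state=s0 head=5 tape=zyyyy[_]_   (s0,_)→(s0,z,-1)
state=s0 head=4 tape=zyyy[y]z_   (s0,y)→(s0,y,+1)
state=s0 head=5 tape=zyyyy[z]_   (s0,z)→(s2,x,-1)
state=s2 head=4 tape=zyyy[y]x_   (s2,y)→(s0,y,+1)
state=s0 head=5 tape=zyyyy[x]_   (s0,x)→(s2,y,+1)
state=s2 head=6 tape=zyyyyy[_]
Cell 3 holds y when M halts.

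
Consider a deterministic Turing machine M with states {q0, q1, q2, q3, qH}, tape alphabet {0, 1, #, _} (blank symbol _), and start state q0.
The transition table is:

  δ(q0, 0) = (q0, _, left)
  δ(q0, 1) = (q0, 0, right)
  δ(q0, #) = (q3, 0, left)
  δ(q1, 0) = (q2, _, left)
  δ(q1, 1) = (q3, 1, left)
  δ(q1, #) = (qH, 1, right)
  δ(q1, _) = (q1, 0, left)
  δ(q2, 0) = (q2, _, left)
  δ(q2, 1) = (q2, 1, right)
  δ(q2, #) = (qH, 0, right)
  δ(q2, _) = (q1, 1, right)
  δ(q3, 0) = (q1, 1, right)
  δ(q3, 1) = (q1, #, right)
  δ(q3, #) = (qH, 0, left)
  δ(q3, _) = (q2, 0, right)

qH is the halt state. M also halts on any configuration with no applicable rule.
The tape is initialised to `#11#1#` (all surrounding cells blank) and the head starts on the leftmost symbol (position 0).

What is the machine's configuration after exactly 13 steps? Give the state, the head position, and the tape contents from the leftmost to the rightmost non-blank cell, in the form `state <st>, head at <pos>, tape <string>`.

state q1, head at -1, tape 011011#1#

state=q0 head=0 tape=___[#]11#1#   (q0,#)→(q3,0,left)
state=q3 head=-1 tape=__[_]011#1#   (q3,_)→(q2,0,right)
state=q2 head=0 tape=__0[0]11#1#   (q2,0)→(q2,_,left)
state=q2 head=-1 tape=__[0]_11#1#   (q2,0)→(q2,_,left)
state=q2 head=-2 tape=_[_]__11#1#   (q2,_)→(q1,1,right)
state=q1 head=-1 tape=_1[_]_11#1#   (q1,_)→(q1,0,left)
state=q1 head=-2 tape=_[1]0_11#1#   (q1,1)→(q3,1,left)
state=q3 head=-3 tape=[_]10_11#1#   (q3,_)→(q2,0,right)
state=q2 head=-2 tape=0[1]0_11#1#   (q2,1)→(q2,1,right)
state=q2 head=-1 tape=01[0]_11#1#   (q2,0)→(q2,_,left)
state=q2 head=-2 tape=0[1]__11#1#   (q2,1)→(q2,1,right)
state=q2 head=-1 tape=01[_]_11#1#   (q2,_)→(q1,1,right)
state=q1 head=0 tape=011[_]11#1#   (q1,_)→(q1,0,left)
state=q1 head=-1 tape=01[1]011#1#
After 13 steps: state q1, head at -1, tape 011011#1#.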